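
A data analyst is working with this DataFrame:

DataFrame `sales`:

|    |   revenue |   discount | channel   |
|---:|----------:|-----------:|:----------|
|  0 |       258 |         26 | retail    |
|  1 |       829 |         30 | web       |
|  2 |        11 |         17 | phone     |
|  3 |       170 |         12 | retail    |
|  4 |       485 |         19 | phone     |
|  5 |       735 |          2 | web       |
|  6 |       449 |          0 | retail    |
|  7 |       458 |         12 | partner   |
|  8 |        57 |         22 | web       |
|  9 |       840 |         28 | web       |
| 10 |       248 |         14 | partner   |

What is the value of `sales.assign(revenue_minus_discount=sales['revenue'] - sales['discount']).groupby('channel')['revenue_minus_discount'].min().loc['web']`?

add column revenue_minus_discount = sales['revenue'] - sales['discount']:
    revenue  discount  channel  revenue_minus_discount
0       258        26   retail                     232
1       829        30      web                     799
2        11        17    phone                      -6
3       170        12   retail                     158
4       485        19    phone                     466
5       735         2      web                     733
6       449         0   retail                     449
7       458        12  partner                     446
8        57        22      web                      35
9       840        28      web                     812
10      248        14  partner                     234
group by channel, min of revenue_minus_discount:
channel
partner    234
phone       -6
retail     158
web         35
Name: revenue_minus_discount, dtype: int64
Reading off the value at index 'web', we get 35.

35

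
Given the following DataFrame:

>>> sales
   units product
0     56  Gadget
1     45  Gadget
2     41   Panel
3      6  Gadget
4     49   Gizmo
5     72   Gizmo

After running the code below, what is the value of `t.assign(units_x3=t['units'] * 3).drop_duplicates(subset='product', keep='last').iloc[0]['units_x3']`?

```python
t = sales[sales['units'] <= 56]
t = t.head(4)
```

123

filter rows where units <= 56:
   units product
0     56  Gadget
1     45  Gadget
2     41   Panel
3      6  Gadget
4     49   Gizmo
take first 4 rows:
   units product
0     56  Gadget
1     45  Gadget
2     41   Panel
3      6  Gadget
add column units_x3 = t['units'] * 3:
   units product  units_x3
0     56  Gadget       168
1     45  Gadget       135
2     41   Panel       123
3      6  Gadget        18
drop duplicate product (keep=last):
   units product  units_x3
2     41   Panel       123
3      6  Gadget        18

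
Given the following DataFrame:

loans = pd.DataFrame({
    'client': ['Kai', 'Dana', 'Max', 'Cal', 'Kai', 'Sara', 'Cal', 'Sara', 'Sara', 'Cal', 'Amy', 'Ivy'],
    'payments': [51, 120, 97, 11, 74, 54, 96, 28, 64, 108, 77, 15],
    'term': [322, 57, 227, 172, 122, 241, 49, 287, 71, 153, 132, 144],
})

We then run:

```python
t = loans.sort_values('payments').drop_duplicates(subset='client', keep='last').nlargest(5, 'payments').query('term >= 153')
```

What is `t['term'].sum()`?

sort by payments:
   client  payments  term
3     Cal        11   172
11    Ivy        15   144
7    Sara        28   287
0     Kai        51   322
5    Sara        54   241
8    Sara        64    71
4     Kai        74   122
10    Amy        77   132
6     Cal        96    49
2     Max        97   227
9     Cal       108   153
1    Dana       120    57
drop duplicate client (keep=last):
   client  payments  term
11    Ivy        15   144
8    Sara        64    71
4     Kai        74   122
10    Amy        77   132
2     Max        97   227
9     Cal       108   153
1    Dana       120    57
take 5 rows with largest payments:
   client  payments  term
1    Dana       120    57
9     Cal       108   153
2     Max        97   227
10    Amy        77   132
4     Kai        74   122
filter rows where term >= 153:
  client  payments  term
9    Cal       108   153
2    Max        97   227

380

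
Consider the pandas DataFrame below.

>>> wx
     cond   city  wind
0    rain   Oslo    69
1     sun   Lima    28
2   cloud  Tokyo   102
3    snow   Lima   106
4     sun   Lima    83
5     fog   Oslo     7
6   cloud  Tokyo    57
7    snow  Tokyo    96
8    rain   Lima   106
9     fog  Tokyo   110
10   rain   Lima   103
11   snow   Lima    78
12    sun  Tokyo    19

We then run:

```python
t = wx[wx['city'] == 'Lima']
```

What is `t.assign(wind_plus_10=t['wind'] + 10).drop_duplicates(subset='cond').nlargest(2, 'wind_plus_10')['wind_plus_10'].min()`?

filter rows where city == 'Lima':
    cond  city  wind
1    sun  Lima    28
3   snow  Lima   106
4    sun  Lima    83
8   rain  Lima   106
10  rain  Lima   103
11  snow  Lima    78
add column wind_plus_10 = t['wind'] + 10:
    cond  city  wind  wind_plus_10
1    sun  Lima    28            38
3   snow  Lima   106           116
4    sun  Lima    83            93
8   rain  Lima   106           116
10  rain  Lima   103           113
11  snow  Lima    78            88
drop duplicate cond (keep=first):
   cond  city  wind  wind_plus_10
1   sun  Lima    28            38
3  snow  Lima   106           116
8  rain  Lima   106           116
take 2 rows with largest wind_plus_10:
   cond  city  wind  wind_plus_10
3  snow  Lima   106           116
8  rain  Lima   106           116
min of column 'wind_plus_10' → 116

116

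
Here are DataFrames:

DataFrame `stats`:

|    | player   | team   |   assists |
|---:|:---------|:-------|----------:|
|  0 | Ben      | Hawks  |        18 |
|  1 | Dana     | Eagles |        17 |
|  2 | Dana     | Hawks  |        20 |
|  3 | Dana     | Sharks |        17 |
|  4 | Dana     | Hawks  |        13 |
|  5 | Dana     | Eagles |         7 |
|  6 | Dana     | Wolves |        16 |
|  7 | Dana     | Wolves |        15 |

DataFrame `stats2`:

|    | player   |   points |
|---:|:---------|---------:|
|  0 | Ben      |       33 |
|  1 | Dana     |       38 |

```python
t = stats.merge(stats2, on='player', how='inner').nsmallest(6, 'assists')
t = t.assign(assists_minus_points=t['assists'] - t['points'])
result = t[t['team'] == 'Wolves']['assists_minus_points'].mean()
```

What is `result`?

-22.5

merge on 'player' (how='inner') → 8 rows:
  player    team  assists  points
0    Ben   Hawks       18      33
1   Dana  Eagles       17      38
2   Dana   Hawks       20      38
3   Dana  Sharks       17      38
4   Dana   Hawks       13      38
5   Dana  Eagles        7      38
6   Dana  Wolves       16      38
7   Dana  Wolves       15      38
take 6 rows with smallest assists:
  player    team  assists  points
5   Dana  Eagles        7      38
4   Dana   Hawks       13      38
7   Dana  Wolves       15      38
6   Dana  Wolves       16      38
1   Dana  Eagles       17      38
3   Dana  Sharks       17      38
add column assists_minus_points = t['assists'] - t['points']:
  player    team  assists  points  assists_minus_points
5   Dana  Eagles        7      38                   -31
4   Dana   Hawks       13      38                   -25
7   Dana  Wolves       15      38                   -23
6   Dana  Wolves       16      38                   -22
1   Dana  Eagles       17      38                   -21
3   Dana  Sharks       17      38                   -21
filter rows where team == 'Wolves':
  player    team  assists  points  assists_minus_points
7   Dana  Wolves       15      38                   -23
6   Dana  Wolves       16      38                   -22
Then the mean of column 'assists_minus_points': -22.5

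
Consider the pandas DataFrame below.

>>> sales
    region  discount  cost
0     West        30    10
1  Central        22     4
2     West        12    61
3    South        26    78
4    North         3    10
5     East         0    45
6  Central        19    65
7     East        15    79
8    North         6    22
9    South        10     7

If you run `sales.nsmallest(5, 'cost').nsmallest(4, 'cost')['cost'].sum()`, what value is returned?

31

take 5 rows with smallest cost:
    region  discount  cost
1  Central        22     4
9    South        10     7
0     West        30    10
4    North         3    10
8    North         6    22
take 4 rows with smallest cost:
    region  discount  cost
1  Central        22     4
9    South        10     7
0     West        30    10
4    North         3    10
Finally, sum of column 'cost' = 31.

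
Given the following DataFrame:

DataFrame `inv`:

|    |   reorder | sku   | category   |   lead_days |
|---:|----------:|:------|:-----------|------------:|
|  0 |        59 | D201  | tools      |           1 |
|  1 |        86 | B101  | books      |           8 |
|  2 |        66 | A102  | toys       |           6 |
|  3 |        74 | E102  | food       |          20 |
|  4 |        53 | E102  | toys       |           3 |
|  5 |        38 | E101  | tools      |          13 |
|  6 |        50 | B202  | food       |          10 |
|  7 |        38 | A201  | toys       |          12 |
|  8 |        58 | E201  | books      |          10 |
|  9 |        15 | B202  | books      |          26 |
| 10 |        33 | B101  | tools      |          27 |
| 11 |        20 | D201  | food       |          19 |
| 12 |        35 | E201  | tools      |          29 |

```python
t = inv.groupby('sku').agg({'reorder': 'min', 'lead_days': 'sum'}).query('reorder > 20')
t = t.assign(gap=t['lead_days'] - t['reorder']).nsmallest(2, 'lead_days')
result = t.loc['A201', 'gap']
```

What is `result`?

group by sku: min(reorder), sum(lead_days):
      reorder  lead_days
sku                     
A102       66          6
A201       38         12
B101       33         35
B202       15         36
D201       20         20
E101       38         13
E102       53         23
E201       35         39
filter rows where reorder > 20:
      reorder  lead_days
sku                     
A102       66          6
A201       38         12
B101       33         35
E101       38         13
E102       53         23
E201       35         39
add column gap = t['lead_days'] - t['reorder']:
      reorder  lead_days  gap
sku                          
A102       66          6  -60
A201       38         12  -26
B101       33         35    2
E101       38         13  -25
E102       53         23  -30
E201       35         39    4
take 2 rows with smallest lead_days:
      reorder  lead_days  gap
sku                          
A102       66          6  -60
A201       38         12  -26
So loc['A201', 'gap'] = -26.

-26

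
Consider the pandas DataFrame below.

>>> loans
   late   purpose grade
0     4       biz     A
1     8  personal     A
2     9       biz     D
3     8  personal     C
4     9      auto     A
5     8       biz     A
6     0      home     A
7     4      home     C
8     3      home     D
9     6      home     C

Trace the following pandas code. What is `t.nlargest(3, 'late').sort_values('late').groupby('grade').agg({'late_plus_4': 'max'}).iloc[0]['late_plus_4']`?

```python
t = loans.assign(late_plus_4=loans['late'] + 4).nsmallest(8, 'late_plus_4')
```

12

add column late_plus_4 = loans['late'] + 4:
   late   purpose grade  late_plus_4
0     4       biz     A            8
1     8  personal     A           12
2     9       biz     D           13
3     8  personal     C           12
4     9      auto     A           13
5     8       biz     A           12
6     0      home     A            4
7     4      home     C            8
8     3      home     D            7
9     6      home     C           10
take 8 rows with smallest late_plus_4:
   late   purpose grade  late_plus_4
6     0      home     A            4
8     3      home     D            7
0     4       biz     A            8
7     4      home     C            8
9     6      home     C           10
1     8  personal     A           12
3     8  personal     C           12
5     8       biz     A           12
take 3 rows with largest late:
   late   purpose grade  late_plus_4
1     8  personal     A           12
3     8  personal     C           12
5     8       biz     A           12
sort by late:
   late   purpose grade  late_plus_4
1     8  personal     A           12
3     8  personal     C           12
5     8       biz     A           12
group by grade, max of late_plus_4:
       late_plus_4
grade             
A               12
C               12
Taking the value at position 0, column 'late_plus_4' gives 12.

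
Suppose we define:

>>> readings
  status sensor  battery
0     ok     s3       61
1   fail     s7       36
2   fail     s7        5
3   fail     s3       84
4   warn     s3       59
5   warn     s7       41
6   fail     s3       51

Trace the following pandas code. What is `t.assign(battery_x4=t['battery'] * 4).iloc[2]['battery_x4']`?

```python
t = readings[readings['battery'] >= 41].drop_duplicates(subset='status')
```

filter rows where battery >= 41:
  status sensor  battery
0     ok     s3       61
3   fail     s3       84
4   warn     s3       59
5   warn     s7       41
6   fail     s3       51
drop duplicate status (keep=first):
  status sensor  battery
0     ok     s3       61
3   fail     s3       84
4   warn     s3       59
add column battery_x4 = t['battery'] * 4:
  status sensor  battery  battery_x4
0     ok     s3       61         244
3   fail     s3       84         336
4   warn     s3       59         236
Finally, value at position 2, column 'battery_x4' = 236.

236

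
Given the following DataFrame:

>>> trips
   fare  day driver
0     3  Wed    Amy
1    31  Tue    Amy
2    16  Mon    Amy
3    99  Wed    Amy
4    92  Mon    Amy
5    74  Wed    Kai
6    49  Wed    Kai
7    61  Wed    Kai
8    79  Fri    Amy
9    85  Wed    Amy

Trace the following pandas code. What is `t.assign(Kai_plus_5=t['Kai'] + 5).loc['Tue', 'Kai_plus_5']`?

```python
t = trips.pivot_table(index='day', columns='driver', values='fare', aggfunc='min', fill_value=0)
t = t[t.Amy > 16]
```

pivot: rows=day, cols=driver, min(fare):
driver  Amy  Kai
day             
Fri      79    0
Mon      16    0
Tue      31    0
Wed       3   49
filter rows where Amy > 16:
driver  Amy  Kai
day             
Fri      79    0
Tue      31    0
add column Kai_plus_5 = t['Kai'] + 5:
driver  Amy  Kai  Kai_plus_5
day                         
Fri      79    0           5
Tue      31    0           5

5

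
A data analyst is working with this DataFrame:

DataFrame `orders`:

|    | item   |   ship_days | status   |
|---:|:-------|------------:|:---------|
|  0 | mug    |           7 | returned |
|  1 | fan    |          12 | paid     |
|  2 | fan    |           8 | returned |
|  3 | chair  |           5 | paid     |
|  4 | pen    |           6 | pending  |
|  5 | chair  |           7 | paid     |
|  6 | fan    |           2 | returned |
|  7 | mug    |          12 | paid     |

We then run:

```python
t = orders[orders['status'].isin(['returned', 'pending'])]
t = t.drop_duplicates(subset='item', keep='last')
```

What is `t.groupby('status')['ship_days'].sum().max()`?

9

filter rows where status in ['returned', 'pending']:
  item  ship_days    status
0  mug          7  returned
2  fan          8  returned
4  pen          6   pending
6  fan          2  returned
drop duplicate item (keep=last):
  item  ship_days    status
0  mug          7  returned
4  pen          6   pending
6  fan          2  returned
group by status, sum of ship_days:
status
pending     6
returned    9
Name: ship_days, dtype: int64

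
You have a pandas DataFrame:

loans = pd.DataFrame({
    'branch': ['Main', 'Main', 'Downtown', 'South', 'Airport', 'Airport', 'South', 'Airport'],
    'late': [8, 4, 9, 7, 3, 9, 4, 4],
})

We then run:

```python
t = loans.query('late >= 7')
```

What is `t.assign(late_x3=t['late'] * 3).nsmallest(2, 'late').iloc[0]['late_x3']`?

filter rows where late >= 7:
     branch  late
0      Main     8
2  Downtown     9
3     South     7
5   Airport     9
add column late_x3 = t['late'] * 3:
     branch  late  late_x3
0      Main     8       24
2  Downtown     9       27
3     South     7       21
5   Airport     9       27
take 2 rows with smallest late:
  branch  late  late_x3
3  South     7       21
0   Main     8       24
Taking the value at position 0, column 'late_x3' gives 21.

21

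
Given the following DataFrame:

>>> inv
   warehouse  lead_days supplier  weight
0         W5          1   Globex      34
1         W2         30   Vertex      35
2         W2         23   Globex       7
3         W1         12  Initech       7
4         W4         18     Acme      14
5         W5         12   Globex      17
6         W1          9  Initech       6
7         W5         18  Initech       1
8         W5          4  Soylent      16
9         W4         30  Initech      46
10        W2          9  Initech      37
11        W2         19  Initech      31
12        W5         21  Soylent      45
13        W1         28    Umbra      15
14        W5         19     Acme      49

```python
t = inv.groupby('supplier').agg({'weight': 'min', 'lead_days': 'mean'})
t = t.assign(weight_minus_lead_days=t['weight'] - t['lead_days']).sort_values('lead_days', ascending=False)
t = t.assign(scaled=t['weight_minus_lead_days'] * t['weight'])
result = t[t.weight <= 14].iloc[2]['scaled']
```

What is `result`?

group by supplier: min(weight), mean(lead_days):
          weight  lead_days
supplier                   
Acme          14  18.500000
Globex         7  12.000000
Initech        1  16.166667
Soylent       16  12.500000
Umbra         15  28.000000
Vertex        35  30.000000
add column weight_minus_lead_days = t['weight'] - t['lead_days']:
          weight  lead_days  weight_minus_lead_days
supplier                                           
Acme          14  18.500000               -4.500000
Globex         7  12.000000               -5.000000
Initech        1  16.166667              -15.166667
Soylent       16  12.500000                3.500000
Umbra         15  28.000000              -13.000000
Vertex        35  30.000000                5.000000
sort by lead_days descending:
          weight  lead_days  weight_minus_lead_days
supplier                                           
Vertex        35  30.000000                5.000000
Umbra         15  28.000000              -13.000000
Acme          14  18.500000               -4.500000
Initech        1  16.166667              -15.166667
Soylent       16  12.500000                3.500000
Globex         7  12.000000               -5.000000
add column scaled = t['weight_minus_lead_days'] * t['weight']:
          weight  lead_days  weight_minus_lead_days      scaled
supplier                                                       
Vertex        35  30.000000                5.000000  175.000000
Umbra         15  28.000000              -13.000000 -195.000000
Acme          14  18.500000               -4.500000  -63.000000
Initech        1  16.166667              -15.166667  -15.166667
Soylent       16  12.500000                3.500000   56.000000
Globex         7  12.000000               -5.000000  -35.000000
filter rows where weight <= 14:
          weight  lead_days  weight_minus_lead_days     scaled
supplier                                                      
Acme          14  18.500000               -4.500000 -63.000000
Initech        1  16.166667              -15.166667 -15.166667
Globex         7  12.000000               -5.000000 -35.000000
Taking the value at position 2, column 'scaled' gives -35.0.

-35.0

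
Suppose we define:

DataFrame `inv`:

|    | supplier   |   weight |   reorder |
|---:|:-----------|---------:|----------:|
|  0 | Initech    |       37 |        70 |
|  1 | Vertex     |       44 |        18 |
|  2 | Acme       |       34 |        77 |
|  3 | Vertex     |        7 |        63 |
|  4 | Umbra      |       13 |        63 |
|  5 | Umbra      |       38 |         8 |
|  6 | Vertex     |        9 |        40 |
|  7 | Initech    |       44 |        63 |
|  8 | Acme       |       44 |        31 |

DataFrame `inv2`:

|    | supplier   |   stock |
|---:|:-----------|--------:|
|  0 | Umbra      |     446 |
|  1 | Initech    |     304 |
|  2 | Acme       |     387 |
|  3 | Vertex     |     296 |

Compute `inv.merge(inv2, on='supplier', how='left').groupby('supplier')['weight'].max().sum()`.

170

merge on 'supplier' (how='left') → 9 rows:
  supplier  weight  reorder  stock
0  Initech      37       70    304
1   Vertex      44       18    296
2     Acme      34       77    387
3   Vertex       7       63    296
4    Umbra      13       63    446
5    Umbra      38        8    446
6   Vertex       9       40    296
7  Initech      44       63    304
8     Acme      44       31    387
group by supplier, max of weight:
supplier
Acme       44
Initech    44
Umbra      38
Vertex     44
Name: weight, dtype: int64
Taking the sum of the resulting series gives 170.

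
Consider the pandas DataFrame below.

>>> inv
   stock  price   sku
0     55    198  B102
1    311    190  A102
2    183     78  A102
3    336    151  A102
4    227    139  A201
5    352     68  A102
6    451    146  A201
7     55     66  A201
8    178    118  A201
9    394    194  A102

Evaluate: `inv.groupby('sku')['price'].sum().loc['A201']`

469

group by sku, sum of price:
sku
A102    681
A201    469
B102    198
Name: price, dtype: int64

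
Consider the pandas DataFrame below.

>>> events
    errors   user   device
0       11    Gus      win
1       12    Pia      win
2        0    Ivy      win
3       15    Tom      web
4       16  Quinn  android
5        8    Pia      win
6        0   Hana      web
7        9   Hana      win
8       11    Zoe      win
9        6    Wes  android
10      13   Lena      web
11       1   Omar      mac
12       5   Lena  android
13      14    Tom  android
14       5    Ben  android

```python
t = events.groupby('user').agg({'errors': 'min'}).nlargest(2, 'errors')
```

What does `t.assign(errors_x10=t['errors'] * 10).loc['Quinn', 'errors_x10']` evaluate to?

group by user, min of errors:
       errors
user         
Ben         5
Gus        11
Hana        0
Ivy         0
Lena        5
Omar        1
Pia         8
Quinn      16
Tom        14
Wes         6
Zoe        11
take 2 rows with largest errors:
       errors
user         
Quinn      16
Tom        14
add column errors_x10 = t['errors'] * 10:
       errors  errors_x10
user                     
Quinn      16         160
Tom        14         140
Taking the value at row 'Quinn', column 'errors_x10' gives 160.

160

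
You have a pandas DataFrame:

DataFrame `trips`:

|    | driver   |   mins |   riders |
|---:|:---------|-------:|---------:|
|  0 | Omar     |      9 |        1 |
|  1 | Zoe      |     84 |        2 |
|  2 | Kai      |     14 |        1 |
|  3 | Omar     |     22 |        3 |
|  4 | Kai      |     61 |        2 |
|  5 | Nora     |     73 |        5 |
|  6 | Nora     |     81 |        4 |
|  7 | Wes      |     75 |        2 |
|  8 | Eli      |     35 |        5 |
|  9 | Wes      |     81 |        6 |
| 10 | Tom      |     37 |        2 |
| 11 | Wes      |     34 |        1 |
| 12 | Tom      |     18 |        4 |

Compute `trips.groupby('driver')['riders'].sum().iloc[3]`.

group by driver, sum of riders:
driver
Eli     5
Kai     3
Nora    9
Omar    4
Tom     6
Wes     9
Zoe     2
Name: riders, dtype: int64
value at position 3 → 4

4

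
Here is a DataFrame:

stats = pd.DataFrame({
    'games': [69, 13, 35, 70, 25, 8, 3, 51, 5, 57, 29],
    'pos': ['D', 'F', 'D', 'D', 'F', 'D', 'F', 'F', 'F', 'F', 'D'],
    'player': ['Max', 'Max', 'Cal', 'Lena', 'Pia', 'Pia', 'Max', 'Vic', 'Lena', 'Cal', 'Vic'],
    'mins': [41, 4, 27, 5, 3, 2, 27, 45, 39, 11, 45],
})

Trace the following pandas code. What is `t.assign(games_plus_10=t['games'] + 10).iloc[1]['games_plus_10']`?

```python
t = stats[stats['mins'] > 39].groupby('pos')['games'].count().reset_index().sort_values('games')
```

12

filter rows where mins > 39:
    games pos player  mins
0      69   D    Max    41
7      51   F    Vic    45
10     29   D    Vic    45
group by pos, count of games:
pos
D    2
F    1
Name: games, dtype: int64
reset_index():
  pos  games
0   D      2
1   F      1
sort by games:
  pos  games
1   F      1
0   D      2
add column games_plus_10 = t['games'] + 10:
  pos  games  games_plus_10
1   F      1             11
0   D      2             12
The value at position 1, column 'games_plus_10' is 12.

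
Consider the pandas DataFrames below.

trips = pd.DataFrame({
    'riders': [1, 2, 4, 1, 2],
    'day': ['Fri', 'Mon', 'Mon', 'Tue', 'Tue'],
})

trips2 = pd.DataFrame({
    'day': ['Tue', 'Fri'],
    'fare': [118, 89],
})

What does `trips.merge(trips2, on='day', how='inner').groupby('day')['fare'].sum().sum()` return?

merge on 'day' (how='inner') → 3 rows:
   riders  day  fare
0       1  Fri    89
1       1  Tue   118
2       2  Tue   118
group by day, sum of fare:
day
Fri     89
Tue    236
Name: fare, dtype: int64

325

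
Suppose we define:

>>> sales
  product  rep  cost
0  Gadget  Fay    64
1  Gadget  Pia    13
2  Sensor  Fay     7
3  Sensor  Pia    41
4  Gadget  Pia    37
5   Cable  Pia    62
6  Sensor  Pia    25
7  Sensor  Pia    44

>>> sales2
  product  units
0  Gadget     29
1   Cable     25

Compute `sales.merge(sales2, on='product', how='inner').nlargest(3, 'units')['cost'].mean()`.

38.0

merge on 'product' (how='inner') → 4 rows:
  product  rep  cost  units
0  Gadget  Fay    64     29
1  Gadget  Pia    13     29
2  Gadget  Pia    37     29
3   Cable  Pia    62     25
take 3 rows with largest units:
  product  rep  cost  units
0  Gadget  Fay    64     29
1  Gadget  Pia    13     29
2  Gadget  Pia    37     29
Finally, mean of column 'cost' = 38.0.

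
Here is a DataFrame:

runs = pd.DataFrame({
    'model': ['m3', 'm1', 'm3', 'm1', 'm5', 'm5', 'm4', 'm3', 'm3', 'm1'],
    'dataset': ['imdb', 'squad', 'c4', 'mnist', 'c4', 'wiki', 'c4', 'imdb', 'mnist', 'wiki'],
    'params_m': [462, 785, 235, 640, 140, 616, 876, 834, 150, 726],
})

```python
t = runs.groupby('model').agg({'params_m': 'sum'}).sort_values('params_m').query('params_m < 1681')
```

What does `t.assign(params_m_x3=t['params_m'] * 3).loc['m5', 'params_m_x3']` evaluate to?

group by model, sum of params_m:
       params_m
model          
m1         2151
m3         1681
m4          876
m5          756
sort by params_m:
       params_m
model          
m5          756
m4          876
m3         1681
m1         2151
filter rows where params_m < 1681:
       params_m
model          
m5          756
m4          876
add column params_m_x3 = t['params_m'] * 3:
       params_m  params_m_x3
model                       
m5          756         2268
m4          876         2628

2268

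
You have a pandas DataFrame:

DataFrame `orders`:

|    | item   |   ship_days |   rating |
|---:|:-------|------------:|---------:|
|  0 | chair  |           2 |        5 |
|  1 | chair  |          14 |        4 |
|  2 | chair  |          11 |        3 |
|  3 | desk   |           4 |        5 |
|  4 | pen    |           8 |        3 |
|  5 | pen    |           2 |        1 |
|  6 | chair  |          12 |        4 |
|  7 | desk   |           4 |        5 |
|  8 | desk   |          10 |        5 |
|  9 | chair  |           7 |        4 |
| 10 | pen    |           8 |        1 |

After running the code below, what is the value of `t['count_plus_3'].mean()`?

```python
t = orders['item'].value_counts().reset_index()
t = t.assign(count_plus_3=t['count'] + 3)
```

value_counts of item:
item
chair    5
desk     3
pen      3
Name: count, dtype: int64
reset_index():
    item  count
0  chair      5
1   desk      3
2    pen      3
add column count_plus_3 = t['count'] + 3:
    item  count  count_plus_3
0  chair      5             8
1   desk      3             6
2    pen      3             6

6.66666666667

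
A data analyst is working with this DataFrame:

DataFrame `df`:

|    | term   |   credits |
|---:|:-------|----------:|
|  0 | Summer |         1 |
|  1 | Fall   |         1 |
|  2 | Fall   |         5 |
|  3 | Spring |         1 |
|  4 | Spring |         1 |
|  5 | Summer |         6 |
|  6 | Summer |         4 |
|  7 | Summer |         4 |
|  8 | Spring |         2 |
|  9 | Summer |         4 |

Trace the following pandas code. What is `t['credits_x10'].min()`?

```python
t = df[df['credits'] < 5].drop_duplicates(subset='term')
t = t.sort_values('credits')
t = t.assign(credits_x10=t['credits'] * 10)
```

10

filter rows where credits < 5:
     term  credits
0  Summer        1
1    Fall        1
3  Spring        1
4  Spring        1
6  Summer        4
7  Summer        4
8  Spring        2
9  Summer        4
drop duplicate term (keep=first):
     term  credits
0  Summer        1
1    Fall        1
3  Spring        1
sort by credits:
     term  credits
0  Summer        1
1    Fall        1
3  Spring        1
add column credits_x10 = t['credits'] * 10:
     term  credits  credits_x10
0  Summer        1           10
1    Fall        1           10
3  Spring        1           10
So min() = 10.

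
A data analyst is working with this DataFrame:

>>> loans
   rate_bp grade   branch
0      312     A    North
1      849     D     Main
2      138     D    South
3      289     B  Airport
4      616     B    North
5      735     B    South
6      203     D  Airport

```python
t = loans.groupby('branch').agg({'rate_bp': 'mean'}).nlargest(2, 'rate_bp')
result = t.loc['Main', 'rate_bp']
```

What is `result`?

group by branch, mean of rate_bp:
         rate_bp
branch          
Airport    246.0
Main       849.0
North      464.0
South      436.5
take 2 rows with largest rate_bp:
        rate_bp
branch         
Main      849.0
North     464.0

849.0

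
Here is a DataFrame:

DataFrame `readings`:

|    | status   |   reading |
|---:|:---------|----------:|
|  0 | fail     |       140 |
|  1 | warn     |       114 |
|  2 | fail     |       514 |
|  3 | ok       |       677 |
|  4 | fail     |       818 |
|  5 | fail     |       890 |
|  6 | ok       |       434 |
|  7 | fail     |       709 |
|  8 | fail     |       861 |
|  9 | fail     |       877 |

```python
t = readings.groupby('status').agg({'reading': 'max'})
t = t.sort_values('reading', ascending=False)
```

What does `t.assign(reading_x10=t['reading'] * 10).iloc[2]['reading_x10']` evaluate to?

group by status, max of reading:
        reading
status         
fail        890
ok          677
warn        114
sort by reading descending:
        reading
status         
fail        890
ok          677
warn        114
add column reading_x10 = t['reading'] * 10:
        reading  reading_x10
status                      
fail        890         8900
ok          677         6770
warn        114         1140
Then the value at position 2, column 'reading_x10': 1140

1140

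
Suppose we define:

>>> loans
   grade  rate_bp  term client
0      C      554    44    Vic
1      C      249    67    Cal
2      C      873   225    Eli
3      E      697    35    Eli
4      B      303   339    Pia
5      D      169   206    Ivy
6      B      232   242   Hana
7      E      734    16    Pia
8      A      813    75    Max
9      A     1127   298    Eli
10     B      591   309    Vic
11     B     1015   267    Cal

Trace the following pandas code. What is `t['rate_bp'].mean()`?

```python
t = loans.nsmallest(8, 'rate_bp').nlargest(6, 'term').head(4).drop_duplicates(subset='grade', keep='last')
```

200.5

take 8 rows with smallest rate_bp:
   grade  rate_bp  term client
5      D      169   206    Ivy
6      B      232   242   Hana
1      C      249    67    Cal
4      B      303   339    Pia
0      C      554    44    Vic
10     B      591   309    Vic
3      E      697    35    Eli
7      E      734    16    Pia
take 6 rows with largest term:
   grade  rate_bp  term client
4      B      303   339    Pia
10     B      591   309    Vic
6      B      232   242   Hana
5      D      169   206    Ivy
1      C      249    67    Cal
0      C      554    44    Vic
take first 4 rows:
   grade  rate_bp  term client
4      B      303   339    Pia
10     B      591   309    Vic
6      B      232   242   Hana
5      D      169   206    Ivy
drop duplicate grade (keep=last):
  grade  rate_bp  term client
6     B      232   242   Hana
5     D      169   206    Ivy
So mean() = 200.5.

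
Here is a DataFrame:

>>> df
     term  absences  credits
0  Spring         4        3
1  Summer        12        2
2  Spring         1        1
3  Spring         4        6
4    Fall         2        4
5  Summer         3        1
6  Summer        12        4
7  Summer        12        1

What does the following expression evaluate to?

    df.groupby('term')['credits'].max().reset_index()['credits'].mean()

group by term, max of credits:
term
Fall      4
Spring    6
Summer    4
Name: credits, dtype: int64
reset_index():
     term  credits
0    Fall        4
1  Spring        6
2  Summer        4
mean of column 'credits' → 4.66666666667

4.66666666667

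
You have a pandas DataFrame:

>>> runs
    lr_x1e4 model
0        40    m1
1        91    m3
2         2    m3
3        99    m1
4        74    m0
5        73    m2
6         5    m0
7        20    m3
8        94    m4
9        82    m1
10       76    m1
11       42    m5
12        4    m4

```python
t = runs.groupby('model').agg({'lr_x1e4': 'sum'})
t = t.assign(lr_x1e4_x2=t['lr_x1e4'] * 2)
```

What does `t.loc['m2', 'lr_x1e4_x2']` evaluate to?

group by model, sum of lr_x1e4:
       lr_x1e4
model         
m0          79
m1         297
m2          73
m3         113
m4          98
m5          42
add column lr_x1e4_x2 = t['lr_x1e4'] * 2:
       lr_x1e4  lr_x1e4_x2
model                     
m0          79         158
m1         297         594
m2          73         146
m3         113         226
m4          98         196
m5          42          84
So loc['m2', 'lr_x1e4_x2'] = 146.

146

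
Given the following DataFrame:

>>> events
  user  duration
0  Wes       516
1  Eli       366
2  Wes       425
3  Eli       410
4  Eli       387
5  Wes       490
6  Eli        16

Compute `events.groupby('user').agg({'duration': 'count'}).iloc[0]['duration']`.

4

group by user, count of duration:
      duration
user          
Eli          4
Wes          3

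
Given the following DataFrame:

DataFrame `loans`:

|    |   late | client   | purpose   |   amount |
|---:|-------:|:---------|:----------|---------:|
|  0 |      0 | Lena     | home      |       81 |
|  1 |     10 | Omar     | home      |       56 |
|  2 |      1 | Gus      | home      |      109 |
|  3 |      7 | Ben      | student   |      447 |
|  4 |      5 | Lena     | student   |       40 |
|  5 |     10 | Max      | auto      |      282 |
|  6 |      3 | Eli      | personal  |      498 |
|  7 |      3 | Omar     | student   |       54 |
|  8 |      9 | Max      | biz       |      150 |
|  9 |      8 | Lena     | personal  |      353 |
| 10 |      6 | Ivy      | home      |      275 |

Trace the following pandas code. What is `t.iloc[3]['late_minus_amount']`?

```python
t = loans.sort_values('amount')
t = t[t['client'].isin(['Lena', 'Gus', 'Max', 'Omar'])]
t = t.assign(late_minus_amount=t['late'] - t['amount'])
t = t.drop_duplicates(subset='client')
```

-141

sort by amount:
    late client   purpose  amount
4      5   Lena   student      40
7      3   Omar   student      54
1     10   Omar      home      56
0      0   Lena      home      81
2      1    Gus      home     109
8      9    Max       biz     150
10     6    Ivy      home     275
5     10    Max      auto     282
9      8   Lena  personal     353
3      7    Ben   student     447
6      3    Eli  personal     498
filter rows where client in ['Lena', 'Gus', 'Max', 'Omar']:
   late client   purpose  amount
4     5   Lena   student      40
7     3   Omar   student      54
1    10   Omar      home      56
0     0   Lena      home      81
2     1    Gus      home     109
8     9    Max       biz     150
5    10    Max      auto     282
9     8   Lena  personal     353
add column late_minus_amount = t['late'] - t['amount']:
   late client   purpose  amount  late_minus_amount
4     5   Lena   student      40                -35
7     3   Omar   student      54                -51
1    10   Omar      home      56                -46
0     0   Lena      home      81                -81
2     1    Gus      home     109               -108
8     9    Max       biz     150               -141
5    10    Max      auto     282               -272
9     8   Lena  personal     353               -345
drop duplicate client (keep=first):
   late client  purpose  amount  late_minus_amount
4     5   Lena  student      40                -35
7     3   Omar  student      54                -51
2     1    Gus     home     109               -108
8     9    Max      biz     150               -141
The value at position 3, column 'late_minus_amount' is -141.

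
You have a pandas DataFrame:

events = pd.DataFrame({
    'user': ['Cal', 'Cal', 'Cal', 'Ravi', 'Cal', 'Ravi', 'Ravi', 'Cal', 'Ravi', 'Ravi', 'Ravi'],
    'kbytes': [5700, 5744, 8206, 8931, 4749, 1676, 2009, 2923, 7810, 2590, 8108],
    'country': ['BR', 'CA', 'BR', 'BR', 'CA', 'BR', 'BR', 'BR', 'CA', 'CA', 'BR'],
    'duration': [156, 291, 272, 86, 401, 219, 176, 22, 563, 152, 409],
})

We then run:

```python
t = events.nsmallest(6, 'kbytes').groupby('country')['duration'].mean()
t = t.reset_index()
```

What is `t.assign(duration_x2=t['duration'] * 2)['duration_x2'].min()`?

take 6 rows with smallest kbytes:
   user  kbytes country  duration
5  Ravi    1676      BR       219
6  Ravi    2009      BR       176
9  Ravi    2590      CA       152
7   Cal    2923      BR        22
4   Cal    4749      CA       401
0   Cal    5700      BR       156
group by country, mean of duration:
country
BR    143.25
CA    276.50
Name: duration, dtype: float64
reset_index():
  country  duration
0      BR    143.25
1      CA    276.50
add column duration_x2 = t['duration'] * 2:
  country  duration  duration_x2
0      BR    143.25        286.5
1      CA    276.50        553.0

286.5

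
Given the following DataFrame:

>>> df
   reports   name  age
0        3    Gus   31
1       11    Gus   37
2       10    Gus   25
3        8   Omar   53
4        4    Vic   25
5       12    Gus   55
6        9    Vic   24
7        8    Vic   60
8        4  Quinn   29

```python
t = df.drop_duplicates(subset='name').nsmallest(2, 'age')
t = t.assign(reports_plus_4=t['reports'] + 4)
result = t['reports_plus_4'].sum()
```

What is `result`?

drop duplicate name (keep=first):
   reports   name  age
0        3    Gus   31
3        8   Omar   53
4        4    Vic   25
8        4  Quinn   29
take 2 rows with smallest age:
   reports   name  age
4        4    Vic   25
8        4  Quinn   29
add column reports_plus_4 = t['reports'] + 4:
   reports   name  age  reports_plus_4
4        4    Vic   25               8
8        4  Quinn   29               8

16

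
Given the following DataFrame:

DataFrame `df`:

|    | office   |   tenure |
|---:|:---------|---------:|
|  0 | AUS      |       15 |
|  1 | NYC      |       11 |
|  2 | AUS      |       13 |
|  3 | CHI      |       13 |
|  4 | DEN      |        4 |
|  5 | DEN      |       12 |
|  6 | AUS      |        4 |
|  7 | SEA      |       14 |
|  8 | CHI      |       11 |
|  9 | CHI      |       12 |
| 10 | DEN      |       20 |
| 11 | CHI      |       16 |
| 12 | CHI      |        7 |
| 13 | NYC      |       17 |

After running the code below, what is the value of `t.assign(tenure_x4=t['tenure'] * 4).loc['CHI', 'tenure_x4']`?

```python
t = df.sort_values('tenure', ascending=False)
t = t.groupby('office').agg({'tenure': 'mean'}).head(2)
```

47.2

sort by tenure descending:
   office  tenure
10    DEN      20
13    NYC      17
11    CHI      16
0     AUS      15
7     SEA      14
2     AUS      13
3     CHI      13
5     DEN      12
9     CHI      12
1     NYC      11
8     CHI      11
12    CHI       7
4     DEN       4
6     AUS       4
group by office, mean of tenure:
           tenure
office           
AUS     10.666667
CHI     11.800000
DEN     12.000000
NYC     14.000000
SEA     14.000000
take first 2 rows:
           tenure
office           
AUS     10.666667
CHI     11.800000
add column tenure_x4 = t['tenure'] * 4:
           tenure  tenure_x4
office                      
AUS     10.666667  42.666667
CHI     11.800000  47.200000
Hence 47.2.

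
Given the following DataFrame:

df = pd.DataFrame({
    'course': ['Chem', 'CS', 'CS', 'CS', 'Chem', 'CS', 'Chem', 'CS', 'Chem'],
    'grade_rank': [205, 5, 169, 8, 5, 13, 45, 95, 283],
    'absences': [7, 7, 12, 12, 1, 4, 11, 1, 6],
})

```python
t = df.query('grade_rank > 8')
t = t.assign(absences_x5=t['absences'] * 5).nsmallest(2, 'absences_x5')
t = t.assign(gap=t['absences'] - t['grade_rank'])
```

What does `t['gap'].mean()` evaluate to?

filter rows where grade_rank > 8:
  course  grade_rank  absences
0   Chem         205         7
2     CS         169        12
5     CS          13         4
6   Chem          45        11
7     CS          95         1
8   Chem         283         6
add column absences_x5 = t['absences'] * 5:
  course  grade_rank  absences  absences_x5
0   Chem         205         7           35
2     CS         169        12           60
5     CS          13         4           20
6   Chem          45        11           55
7     CS          95         1            5
8   Chem         283         6           30
take 2 rows with smallest absences_x5:
  course  grade_rank  absences  absences_x5
7     CS          95         1            5
5     CS          13         4           20
add column gap = t['absences'] - t['grade_rank']:
  course  grade_rank  absences  absences_x5  gap
7     CS          95         1            5  -94
5     CS          13         4           20   -9
Reading off the mean of column 'gap', we get -51.5.

-51.5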